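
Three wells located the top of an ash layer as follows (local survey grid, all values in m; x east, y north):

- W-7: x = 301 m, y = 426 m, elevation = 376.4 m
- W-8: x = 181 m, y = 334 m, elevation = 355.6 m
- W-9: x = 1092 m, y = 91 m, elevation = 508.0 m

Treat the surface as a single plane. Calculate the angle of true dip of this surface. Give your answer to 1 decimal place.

Two edge vectors: W-7→W-8 = (-120, -92, -20.8), W-7→W-9 = (791, -335, 131.6).
Normal n = (W-7→W-8) × (W-7→W-9) = (-19075.2, -660.8, 112972).
So ∂z/∂x = −n_x/n_z = 0.16885 and ∂z/∂y = −n_y/n_z = 0.00585.
Gradient magnitude |∇z| = √(a² + b²) = √(0.02851 + 0.00003) = 0.16895.
True dip = arctan(0.16895) = 9.6°, dipping toward W (azimuth ≈ 268°).

9.6°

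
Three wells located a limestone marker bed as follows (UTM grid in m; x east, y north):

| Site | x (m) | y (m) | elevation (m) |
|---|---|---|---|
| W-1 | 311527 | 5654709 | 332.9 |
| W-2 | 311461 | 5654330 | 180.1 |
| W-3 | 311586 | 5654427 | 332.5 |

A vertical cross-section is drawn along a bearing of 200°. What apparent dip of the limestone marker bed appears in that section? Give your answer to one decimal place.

29.5°

Two edge vectors: W-1→W-2 = (-66, -379, -152.8), W-1→W-3 = (59, -282, -0.4).
Normal n = (W-1→W-2) × (W-1→W-3) = (-42938, -9041.6, 40973).
So ∂z/∂x = −n_x/n_z = 1.04796 and ∂z/∂y = −n_y/n_z = 0.22067.
Unit vector along 200° is (sin 200°, cos 200°) = (-0.3420, -0.9397).
Slope in that direction = a·(-0.3420) + b·(-0.9397) = −0.56579.
Apparent dip = arctan|0.56579| = 29.5° (true dip is 47.0°, so apparent ≤ true as expected).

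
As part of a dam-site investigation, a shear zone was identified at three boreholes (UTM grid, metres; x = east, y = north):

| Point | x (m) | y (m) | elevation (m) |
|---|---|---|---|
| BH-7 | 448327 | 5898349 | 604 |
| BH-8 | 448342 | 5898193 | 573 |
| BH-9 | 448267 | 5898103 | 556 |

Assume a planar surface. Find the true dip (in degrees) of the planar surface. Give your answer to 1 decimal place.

11.2°

Let the plane be z = a·x + b·y + c.
BH-8−BH-7: 15a − 156b = −31;  BH-9−BH-7: −60a − 246b = −48.
Solving gives a = −0.01057, b = 0.19770.
Gradient magnitude |∇z| = √(a² + b²) = √(0.00011 + 0.03909) = 0.19798.
True dip = arctan(0.19798) = 11.2°, dipping toward S (azimuth ≈ 177°).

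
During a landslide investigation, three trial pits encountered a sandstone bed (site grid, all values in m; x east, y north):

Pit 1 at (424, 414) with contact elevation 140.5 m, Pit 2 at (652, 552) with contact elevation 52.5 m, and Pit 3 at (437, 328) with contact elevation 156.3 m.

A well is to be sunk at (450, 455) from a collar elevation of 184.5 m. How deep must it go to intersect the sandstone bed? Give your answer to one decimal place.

Let the plane be z = a·x + b·y + c.
Pit 2−Pit 1: 228a + 138b = −88;  Pit 3−Pit 1: 13a − 86b = 15.8.
Solving gives a = −0.25173, b = −0.22177.
Then c = 140.5 − a·424 − b·414 = 339.05.
At (450, 455): z_contact = −113.28 − 100.91 + 339.05 = 124.86 m.
Depth below ground = 184.5 − 124.86 = 59.6 m.

59.6 m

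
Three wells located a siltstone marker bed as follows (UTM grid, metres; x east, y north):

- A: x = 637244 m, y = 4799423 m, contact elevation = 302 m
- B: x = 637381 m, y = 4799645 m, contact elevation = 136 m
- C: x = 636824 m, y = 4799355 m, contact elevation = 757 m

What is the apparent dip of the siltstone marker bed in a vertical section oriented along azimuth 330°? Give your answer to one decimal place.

24.6°

Let the plane be z = a·x + b·y + c.
B−A: 137a + 222b = −166;  C−A: −420a − 68b = 455.
Solving gives a = −1.06909, b = −0.08800.
Unit vector along 330° is (sin 330°, cos 330°) = (-0.5000, 0.8660).
Slope in that direction = a·(-0.5000) + b·(0.8660) = 0.45834.
Apparent dip = arctan|0.45834| = 24.6° (true dip is 47.0°, so apparent ≤ true as expected).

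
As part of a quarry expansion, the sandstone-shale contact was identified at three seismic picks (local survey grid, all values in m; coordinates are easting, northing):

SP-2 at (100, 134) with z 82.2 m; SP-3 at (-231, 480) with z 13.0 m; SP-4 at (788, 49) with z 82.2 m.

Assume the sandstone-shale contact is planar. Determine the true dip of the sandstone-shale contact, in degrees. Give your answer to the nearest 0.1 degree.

12.9°

Two edge vectors: SP-2→SP-3 = (-331, 346, -69.2), SP-2→SP-4 = (688, -85, 0).
Normal n = (SP-2→SP-3) × (SP-2→SP-4) = (-5882, -47609.6, -209913).
So ∂z/∂easting = −n_x/n_z = −0.02802 and ∂z/∂northing = −n_y/n_z = −0.22681.
Gradient magnitude |∇z| = √(a² + b²) = √(0.00079 + 0.05144) = 0.22853.
True dip = arctan(0.22853) = 12.9°, dipping toward N (azimuth ≈ 007°).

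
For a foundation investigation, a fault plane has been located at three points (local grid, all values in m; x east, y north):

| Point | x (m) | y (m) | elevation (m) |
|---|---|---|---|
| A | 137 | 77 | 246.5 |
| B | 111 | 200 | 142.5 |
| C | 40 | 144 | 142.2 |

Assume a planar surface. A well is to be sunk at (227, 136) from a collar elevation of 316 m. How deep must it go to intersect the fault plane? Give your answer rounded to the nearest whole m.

60 m

Two edge vectors: A→B = (-26, 123, -104), A→C = (-97, 67, -104.3).
Normal n = (A→B) × (A→C) = (-5860.9, 7376.2, 10189).
So ∂z/∂x = −n_x/n_z = 0.57522 and ∂z/∂y = −n_y/n_z = −0.72394.
Intercept c from A: 246.5 − 78.80 + 55.74 = 223.44.
At (227, 136): z_contact = 130.6 − 98.5 + 223.44 = 255.6 m.
Depth below ground = 316 − 255.6 = 60 m.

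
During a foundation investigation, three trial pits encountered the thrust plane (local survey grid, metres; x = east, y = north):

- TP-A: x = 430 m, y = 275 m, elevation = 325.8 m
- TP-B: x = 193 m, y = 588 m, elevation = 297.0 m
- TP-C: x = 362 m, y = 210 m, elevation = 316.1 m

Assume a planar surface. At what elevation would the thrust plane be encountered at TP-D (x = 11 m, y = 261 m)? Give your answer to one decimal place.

Let the plane be z = a·x + b·y + c.
TP-B−TP-A: −237a + 313b = −28.8;  TP-C−TP-A: −68a − 65b = −9.7.
Solving gives a = 0.13378, b = 0.00928.
Then c = 325.8 − a·430 − b·275 = 265.72.
At (11, 261): z = 1.5 + 2.4 + 265.72 = 269.6 m.

269.6 m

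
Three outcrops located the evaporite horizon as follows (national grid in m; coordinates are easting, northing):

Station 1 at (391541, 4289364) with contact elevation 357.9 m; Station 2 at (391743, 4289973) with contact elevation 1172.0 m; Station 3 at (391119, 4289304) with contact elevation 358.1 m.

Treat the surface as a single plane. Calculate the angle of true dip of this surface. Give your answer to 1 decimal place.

54.8°

Let the plane be z = a·easting + b·northing + c.
Station 2−Station 1: 202a + 609b = 814.1;  Station 3−Station 1: −422a − 60b = 0.2.
Solving gives a = −0.19997, b = 1.40311.
Gradient magnitude |∇z| = √(a² + b²) = √(0.03999 + 1.96872) = 1.41729.
True dip = arctan(1.41729) = 54.8°, dipping toward S (azimuth ≈ 172°).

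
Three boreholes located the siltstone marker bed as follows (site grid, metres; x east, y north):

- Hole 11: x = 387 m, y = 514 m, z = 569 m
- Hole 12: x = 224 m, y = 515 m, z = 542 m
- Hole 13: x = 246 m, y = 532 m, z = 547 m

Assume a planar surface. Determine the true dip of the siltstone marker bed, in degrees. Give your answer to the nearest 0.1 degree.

Let the plane be z = a·x + b·y + c.
Hole 12−Hole 11: −163a + 1b = −27;  Hole 13−Hole 11: −141a + 18b = −22.
Solving gives a = 0.16613, b = 0.07913.
Gradient magnitude |∇z| = √(a² + b²) = √(0.02760 + 0.00626) = 0.18401.
True dip = arctan(0.18401) = 10.4°, dipping toward WSW (azimuth ≈ 245°).

10.4°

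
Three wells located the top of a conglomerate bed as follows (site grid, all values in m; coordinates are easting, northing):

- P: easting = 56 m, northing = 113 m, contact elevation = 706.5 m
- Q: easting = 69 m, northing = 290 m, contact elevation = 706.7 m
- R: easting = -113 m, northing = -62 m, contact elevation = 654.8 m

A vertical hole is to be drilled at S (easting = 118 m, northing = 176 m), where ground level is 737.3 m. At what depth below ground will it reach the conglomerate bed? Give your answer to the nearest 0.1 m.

11.8 m

Let the plane be z = a·easting + b·northing + c.
Q−P: 13a + 177b = 0.2;  R−P: −169a − 175b = −51.7.
Solving gives a = 0.32983, b = −0.02310.
Then c = 706.5 − a·56 − b·113 = 690.64.
At (118, 176): z_contact = 38.92 − 4.06 + 690.64 = 725.49 m.
Depth below ground = 737.3 − 725.49 = 11.8 m.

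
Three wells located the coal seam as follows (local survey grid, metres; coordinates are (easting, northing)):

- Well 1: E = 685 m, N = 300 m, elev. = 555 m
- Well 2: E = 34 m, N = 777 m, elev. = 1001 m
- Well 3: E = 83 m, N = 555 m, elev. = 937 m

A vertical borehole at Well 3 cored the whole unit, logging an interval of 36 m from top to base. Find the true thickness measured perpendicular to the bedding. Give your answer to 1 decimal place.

Two edge vectors: Well 1→Well 2 = (-651, 477, 446), Well 1→Well 3 = (-602, 255, 382).
Normal n = (Well 1→Well 2) × (Well 1→Well 3) = (68484, -19810, 121149).
So ∂z/∂E = −n_x/n_z = −0.56529 and ∂z/∂N = −n_y/n_z = 0.16352.
|∇z| = √(a²+b²) = 0.58846, so dip δ = arctan(0.58846) = 30.48°.
True thickness = vertical thickness × cos δ = 36 × cos 30.48° = 31.0 m.

31.0 m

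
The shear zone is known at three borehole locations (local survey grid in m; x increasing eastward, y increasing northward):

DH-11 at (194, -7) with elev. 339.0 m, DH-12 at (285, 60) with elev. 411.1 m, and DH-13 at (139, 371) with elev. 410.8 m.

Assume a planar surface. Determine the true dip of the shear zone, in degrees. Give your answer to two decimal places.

33.05°

Two edge vectors: DH-11→DH-12 = (91, 67, 72.1), DH-11→DH-13 = (-55, 378, 71.8).
Normal n = (DH-11→DH-12) × (DH-11→DH-13) = (-22443.2, -10499.3, 38083).
So ∂z/∂x = −n_x/n_z = 0.58932 and ∂z/∂y = −n_y/n_z = 0.27570.
Gradient magnitude |∇z| = √(a² + b²) = √(0.34730 + 0.07601) = 0.65062.
True dip = arctan(0.65062) = 33.05°, dipping toward WSW (azimuth ≈ 245°).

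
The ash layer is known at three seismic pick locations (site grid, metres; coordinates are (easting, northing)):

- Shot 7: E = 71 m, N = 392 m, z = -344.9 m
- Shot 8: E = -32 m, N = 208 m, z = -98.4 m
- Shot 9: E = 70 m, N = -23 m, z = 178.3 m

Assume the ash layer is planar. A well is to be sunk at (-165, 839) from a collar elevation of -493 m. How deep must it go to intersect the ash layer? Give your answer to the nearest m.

Let the plane be z = a·E + b·N + c.
Shot 8−Shot 7: −103a − 184b = 246.5;  Shot 9−Shot 7: −1a − 415b = 523.2.
Solving gives a = −0.14165, b = −1.26038.
Then c = -344.9 − a·71 − b·392 = 159.23.
At (-165, 839): z_contact = 23.4 − 1057.5 + 159.23 = -874.9 m.
Depth below ground = -493 − (-874.9) = 382 m.

382 m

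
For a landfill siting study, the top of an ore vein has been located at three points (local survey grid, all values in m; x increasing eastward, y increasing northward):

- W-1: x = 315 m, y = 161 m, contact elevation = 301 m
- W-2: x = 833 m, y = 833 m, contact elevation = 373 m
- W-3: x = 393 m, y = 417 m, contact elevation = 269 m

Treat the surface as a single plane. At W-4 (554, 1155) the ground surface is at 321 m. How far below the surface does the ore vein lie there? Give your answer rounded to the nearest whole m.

Let the plane be z = a·x + b·y + c.
W-2−W-1: 518a + 672b = 72;  W-3−W-1: 78a + 256b = −32.
Solving gives a = 0.49800, b = −0.27674.
Then c = 301 − a·315 − b·161 = 188.68.
At (554, 1155): z_contact = 275.9 − 319.6 + 188.68 = 144.9 m.
Depth below ground = 321 − 144.9 = 176 m.

176 m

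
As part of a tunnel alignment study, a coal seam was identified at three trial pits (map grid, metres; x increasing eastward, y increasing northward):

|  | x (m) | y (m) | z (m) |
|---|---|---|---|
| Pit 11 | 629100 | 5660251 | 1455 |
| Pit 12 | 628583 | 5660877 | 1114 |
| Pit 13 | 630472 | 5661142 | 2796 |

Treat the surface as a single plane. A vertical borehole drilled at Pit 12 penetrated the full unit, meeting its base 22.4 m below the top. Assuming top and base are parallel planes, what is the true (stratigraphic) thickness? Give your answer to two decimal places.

Two edge vectors: Pit 11→Pit 12 = (-517, 626, -341), Pit 11→Pit 13 = (1372, 891, 1341).
Normal n = (Pit 11→Pit 12) × (Pit 11→Pit 13) = (1143297, 225445, -1319519).
So ∂z/∂x = −n_x/n_z = 0.86645 and ∂z/∂y = −n_y/n_z = 0.17085.
|∇z| = √(a²+b²) = 0.88313, so dip δ = arctan(0.88313) = 41.45°.
True thickness = vertical thickness × cos δ = 22.4 × cos 41.45° = 16.79 m.

16.79 m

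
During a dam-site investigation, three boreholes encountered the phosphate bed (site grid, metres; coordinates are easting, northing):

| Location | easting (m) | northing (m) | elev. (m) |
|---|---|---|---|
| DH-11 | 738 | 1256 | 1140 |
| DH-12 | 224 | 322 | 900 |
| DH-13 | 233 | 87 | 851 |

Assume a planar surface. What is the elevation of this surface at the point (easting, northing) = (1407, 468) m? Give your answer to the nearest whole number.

1028 m

Let the plane be z = a·easting + b·northing + c.
DH-12−DH-11: −514a − 934b = −240;  DH-13−DH-11: −505a − 1169b = −289.
Solving gives a = 0.08231, b = 0.21166.
Then c = 1140 − a·738 − b·1256 = 813.41.
At (1407, 468): z = 115.8 + 99.1 + 813.41 = 1028.3 m.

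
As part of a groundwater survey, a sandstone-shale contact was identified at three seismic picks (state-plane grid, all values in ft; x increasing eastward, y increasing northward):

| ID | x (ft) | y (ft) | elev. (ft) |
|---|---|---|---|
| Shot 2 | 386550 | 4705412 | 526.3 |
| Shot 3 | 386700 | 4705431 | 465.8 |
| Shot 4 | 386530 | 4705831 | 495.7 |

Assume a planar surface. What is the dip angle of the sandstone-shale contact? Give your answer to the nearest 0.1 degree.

21.9°

Two edge vectors: Shot 2→Shot 3 = (150, 19, -60.5), Shot 2→Shot 4 = (-20, 419, -30.6).
Normal n = (Shot 2→Shot 3) × (Shot 2→Shot 4) = (24768.1, 5800, 63230).
So ∂z/∂x = −n_x/n_z = −0.39171 and ∂z/∂y = −n_y/n_z = −0.09173.
Gradient magnitude |∇z| = √(a² + b²) = √(0.15344 + 0.00841) = 0.40231.
True dip = arctan(0.40231) = 21.9°, dipping toward ENE (azimuth ≈ 077°).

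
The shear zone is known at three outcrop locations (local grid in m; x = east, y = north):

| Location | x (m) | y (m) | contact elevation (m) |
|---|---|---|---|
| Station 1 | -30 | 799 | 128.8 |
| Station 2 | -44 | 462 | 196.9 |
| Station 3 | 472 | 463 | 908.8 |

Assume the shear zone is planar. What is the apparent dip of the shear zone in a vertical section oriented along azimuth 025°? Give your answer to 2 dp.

Let the plane be z = a·x + b·y + c.
Station 2−Station 1: −14a − 337b = 68.1;  Station 3−Station 1: 502a − 336b = 780.
Solving gives a = 1.38015, b = −0.25941.
Unit vector along 025° is (sin 25°, cos 25°) = (0.4226, 0.9063).
Slope in that direction = a·(0.4226) + b·(0.9063) = 0.34817.
Apparent dip = arctan|0.34817| = 19.20° (true dip is 54.5°, so apparent ≤ true as expected).

19.20°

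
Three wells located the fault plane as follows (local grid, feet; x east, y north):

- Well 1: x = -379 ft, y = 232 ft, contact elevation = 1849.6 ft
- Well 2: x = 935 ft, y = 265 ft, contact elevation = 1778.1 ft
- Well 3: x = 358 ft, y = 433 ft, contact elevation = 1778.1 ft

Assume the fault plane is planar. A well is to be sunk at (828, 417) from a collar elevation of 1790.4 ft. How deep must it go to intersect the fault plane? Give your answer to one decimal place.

Let the plane be z = a·x + b·y + c.
Well 2−Well 1: 1314a + 33b = −71.5;  Well 3−Well 1: 737a + 201b = −71.5.
Solving gives a = −0.05009, b = −0.17205.
Then c = 1849.6 − a·-379 − b·232 = 1870.53.
At (828, 417): z_contact = −41.48 − 71.74 + 1870.53 = 1757.31 ft.
Depth below ground = 1790.4 − 1757.31 = 33.1 ft.

33.1 ft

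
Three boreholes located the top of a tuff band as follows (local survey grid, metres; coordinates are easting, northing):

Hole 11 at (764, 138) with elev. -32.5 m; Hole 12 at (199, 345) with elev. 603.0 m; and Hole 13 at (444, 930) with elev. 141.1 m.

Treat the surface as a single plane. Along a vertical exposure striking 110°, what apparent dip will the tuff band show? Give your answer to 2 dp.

Let the plane be z = a·easting + b·northing + c.
Hole 12−Hole 11: −565a + 207b = 635.5;  Hole 13−Hole 11: −320a + 792b = 173.6.
Solving gives a = −1.22595, b = −0.27614.
Unit vector along 110° is (sin 110°, cos 110°) = (0.9397, -0.3420).
Slope in that direction = a·(0.9397) + b·(-0.3420) = −1.05757.
Apparent dip = arctan|1.05757| = 46.60° (true dip is 51.5°, so apparent ≤ true as expected).

46.60°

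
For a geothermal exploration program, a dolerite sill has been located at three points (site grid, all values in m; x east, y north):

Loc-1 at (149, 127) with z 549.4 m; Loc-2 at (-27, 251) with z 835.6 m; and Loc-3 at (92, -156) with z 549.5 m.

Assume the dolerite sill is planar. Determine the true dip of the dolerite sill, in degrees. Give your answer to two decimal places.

Let the plane be z = a·x + b·y + c.
Loc-2−Loc-1: −176a + 124b = 286.2;  Loc-3−Loc-1: −57a − 283b = 0.1.
Solving gives a = −1.42427, b = 0.28651.
Gradient magnitude |∇z| = √(a² + b²) = √(2.02856 + 0.08209) = 1.45281.
True dip = arctan(1.45281) = 55.46°, dipping toward ESE (azimuth ≈ 101°).

55.46°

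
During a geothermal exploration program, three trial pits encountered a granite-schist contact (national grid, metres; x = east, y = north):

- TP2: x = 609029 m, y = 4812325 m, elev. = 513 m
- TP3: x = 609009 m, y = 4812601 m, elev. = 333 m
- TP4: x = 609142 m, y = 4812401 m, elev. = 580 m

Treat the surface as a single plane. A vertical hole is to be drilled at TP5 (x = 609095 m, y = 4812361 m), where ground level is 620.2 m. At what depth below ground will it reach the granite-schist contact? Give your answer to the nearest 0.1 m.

63.2 m

Let the plane be z = a·x + b·y + c.
TP3−TP2: −20a + 276b = −180;  TP4−TP2: 113a + 76b = 67.
Solving gives a = 0.983612572, b = −0.580897640.
Then c = 513 − a·609029 − b·4812325 = 2196932.65.
At (609095, 4812361): z_contact = 599113.50 − 2795489.15 + 2196932.65 = 557.01 m.
Depth below ground = 620.2 − 557.01 = 63.2 m.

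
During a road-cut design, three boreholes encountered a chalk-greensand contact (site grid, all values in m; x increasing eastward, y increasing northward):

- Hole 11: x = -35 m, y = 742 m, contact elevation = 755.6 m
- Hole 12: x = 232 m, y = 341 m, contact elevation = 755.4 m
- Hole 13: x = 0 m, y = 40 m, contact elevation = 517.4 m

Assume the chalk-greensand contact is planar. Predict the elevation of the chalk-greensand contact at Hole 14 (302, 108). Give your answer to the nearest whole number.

Two edge vectors: Hole 11→Hole 12 = (267, -401, -0.2), Hole 11→Hole 13 = (35, -702, -238.2).
Normal n = (Hole 11→Hole 12) × (Hole 11→Hole 13) = (95377.8, 63592.4, -173399).
So ∂z/∂x = −n_x/n_z = 0.55005 and ∂z/∂y = −n_y/n_z = 0.36674.
Intercept c from Hole 11: 755.6 + 19.25 − 272.12 = 502.73.
At (302, 108): z = 166.1 + 39.6 + 502.73 = 708.5 m.

708 m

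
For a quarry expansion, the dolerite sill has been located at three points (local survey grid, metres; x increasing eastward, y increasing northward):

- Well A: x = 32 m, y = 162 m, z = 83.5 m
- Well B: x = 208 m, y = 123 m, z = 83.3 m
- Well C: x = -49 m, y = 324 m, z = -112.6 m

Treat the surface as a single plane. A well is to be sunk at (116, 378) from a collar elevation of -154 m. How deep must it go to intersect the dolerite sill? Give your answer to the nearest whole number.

Two edge vectors: Well A→Well B = (176, -39, -0.2), Well A→Well C = (-81, 162, -196.1).
Normal n = (Well A→Well B) × (Well A→Well C) = (7680.3, 34529.8, 25353).
So ∂z/∂x = −n_x/n_z = −0.30293 and ∂z/∂y = −n_y/n_z = −1.36196.
Intercept c from Well A: 83.5 + 9.69 + 220.64 = 313.83.
At (116, 378): z_contact = −35.1 − 514.8 + 313.83 = -236.1 m.
Depth below ground = -154 − (-236.1) = 82 m.

82 m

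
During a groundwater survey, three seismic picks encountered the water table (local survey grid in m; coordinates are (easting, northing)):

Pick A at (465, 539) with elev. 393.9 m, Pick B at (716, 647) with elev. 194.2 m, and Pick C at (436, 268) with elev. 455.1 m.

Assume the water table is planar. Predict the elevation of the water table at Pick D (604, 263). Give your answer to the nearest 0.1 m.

Two edge vectors: Pick A→Pick B = (251, 108, -199.7), Pick A→Pick C = (-29, -271, 61.2).
Normal n = (Pick A→Pick B) × (Pick A→Pick C) = (-47509.1, -9569.9, -64889).
So ∂z/∂E = −n_x/n_z = −0.73216 and ∂z/∂N = −n_y/n_z = −0.14748.
Intercept c from Pick A: 393.9 + 340.45 + 79.49 = 813.85.
At (604, 263): z = −442.2 − 38.8 + 813.85 = 332.8 m.

332.8 m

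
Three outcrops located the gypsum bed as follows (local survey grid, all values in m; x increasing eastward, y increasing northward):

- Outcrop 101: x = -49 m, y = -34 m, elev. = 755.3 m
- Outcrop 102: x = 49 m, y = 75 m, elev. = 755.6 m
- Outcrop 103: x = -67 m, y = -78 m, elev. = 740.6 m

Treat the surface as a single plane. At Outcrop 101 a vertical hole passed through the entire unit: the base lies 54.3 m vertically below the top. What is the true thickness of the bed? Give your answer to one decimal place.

40.1 m

Let the plane be z = a·x + b·y + c.
Outcrop 102−Outcrop 101: 98a + 109b = 0.3;  Outcrop 103−Outcrop 101: −18a − 44b = −14.7.
Solving gives a = −0.67621, b = 0.61072.
|∇z| = √(a²+b²) = 0.91118, so dip δ = arctan(0.91118) = 42.34°.
True thickness = vertical thickness × cos δ = 54.3 × cos 42.34° = 40.1 m.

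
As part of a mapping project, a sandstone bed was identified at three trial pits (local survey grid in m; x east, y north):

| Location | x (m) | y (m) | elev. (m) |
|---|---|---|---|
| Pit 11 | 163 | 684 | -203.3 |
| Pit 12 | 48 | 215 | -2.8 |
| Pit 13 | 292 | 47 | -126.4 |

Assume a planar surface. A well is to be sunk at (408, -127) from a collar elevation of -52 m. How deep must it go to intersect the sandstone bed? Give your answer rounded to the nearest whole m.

109 m

Let the plane be z = a·x + b·y + c.
Pit 12−Pit 11: −115a − 469b = 200.5;  Pit 13−Pit 11: 129a − 637b = 76.9.
Solving gives a = −0.68522, b = −0.25949.
Then c = -203.3 − a·163 − b·684 = 85.88.
At (408, -127): z_contact = −279.6 + 33.0 + 85.88 = -160.7 m.
Depth below ground = -52 − (-160.7) = 109 m.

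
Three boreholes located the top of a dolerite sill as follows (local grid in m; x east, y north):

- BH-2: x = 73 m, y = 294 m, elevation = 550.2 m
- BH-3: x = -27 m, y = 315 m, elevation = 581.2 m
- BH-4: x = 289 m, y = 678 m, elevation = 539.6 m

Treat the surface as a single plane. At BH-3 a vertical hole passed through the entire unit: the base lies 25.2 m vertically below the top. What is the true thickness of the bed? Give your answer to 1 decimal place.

Two edge vectors: BH-2→BH-3 = (-100, 21, 31), BH-2→BH-4 = (216, 384, -10.6).
Normal n = (BH-2→BH-3) × (BH-2→BH-4) = (-12126.6, 5636, -42936).
So ∂z/∂x = −n_x/n_z = −0.28243 and ∂z/∂y = −n_y/n_z = 0.13127.
|∇z| = √(a²+b²) = 0.31145, so dip δ = arctan(0.31145) = 17.30°.
True thickness = vertical thickness × cos δ = 25.2 × cos 17.30° = 24.1 m.

24.1 m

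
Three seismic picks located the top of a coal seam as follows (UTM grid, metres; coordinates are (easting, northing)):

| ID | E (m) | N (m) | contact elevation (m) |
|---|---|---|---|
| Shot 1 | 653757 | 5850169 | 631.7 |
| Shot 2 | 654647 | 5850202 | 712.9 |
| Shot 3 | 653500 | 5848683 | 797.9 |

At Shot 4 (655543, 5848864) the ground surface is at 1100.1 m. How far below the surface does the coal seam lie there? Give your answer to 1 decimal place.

129.3 m

Let the plane be z = a·E + b·N + c.
Shot 2−Shot 1: 890a + 33b = 81.2;  Shot 3−Shot 1: −257a − 1486b = 166.2.
Solving gives a = 0.095998581, b = −0.128446592.
Then c = 631.7 − a·653757 − b·5850169 = 689306.22.
At (655543, 5848864): z_contact = 62931.20 − 751266.65 + 689306.22 = 970.78 m.
Depth below ground = 1100.1 − 970.78 = 129.3 m.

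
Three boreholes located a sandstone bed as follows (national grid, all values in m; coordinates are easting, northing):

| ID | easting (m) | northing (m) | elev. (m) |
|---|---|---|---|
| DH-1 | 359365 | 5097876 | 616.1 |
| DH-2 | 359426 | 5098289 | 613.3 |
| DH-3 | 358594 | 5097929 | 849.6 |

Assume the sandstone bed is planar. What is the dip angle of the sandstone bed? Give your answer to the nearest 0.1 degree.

Let the plane be z = a·easting + b·northing + c.
DH-2−DH-1: 61a + 413b = −2.8;  DH-3−DH-1: −771a + 53b = 233.5.
Solving gives a = −0.30027, b = 0.03757.
Gradient magnitude |∇z| = √(a² + b²) = √(0.09016 + 0.00141) = 0.30261.
True dip = arctan(0.30261) = 16.8°, dipping toward E (azimuth ≈ 097°).

16.8°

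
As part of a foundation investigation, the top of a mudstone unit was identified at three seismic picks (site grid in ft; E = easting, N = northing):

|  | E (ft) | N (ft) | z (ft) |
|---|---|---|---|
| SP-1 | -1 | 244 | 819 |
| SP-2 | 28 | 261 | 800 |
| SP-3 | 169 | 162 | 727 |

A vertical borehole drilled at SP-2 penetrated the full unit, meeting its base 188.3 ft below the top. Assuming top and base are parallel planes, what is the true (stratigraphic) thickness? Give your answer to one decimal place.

Two edge vectors: SP-1→SP-2 = (29, 17, -19), SP-1→SP-3 = (170, -82, -92).
Normal n = (SP-1→SP-2) × (SP-1→SP-3) = (-3122, -562, -5268).
So ∂z/∂E = −n_x/n_z = −0.59263 and ∂z/∂N = −n_y/n_z = −0.10668.
|∇z| = √(a²+b²) = 0.60216, so dip δ = arctan(0.60216) = 31.05°.
True thickness = vertical thickness × cos δ = 188.3 × cos 31.05° = 161.3 ft.

161.3 ft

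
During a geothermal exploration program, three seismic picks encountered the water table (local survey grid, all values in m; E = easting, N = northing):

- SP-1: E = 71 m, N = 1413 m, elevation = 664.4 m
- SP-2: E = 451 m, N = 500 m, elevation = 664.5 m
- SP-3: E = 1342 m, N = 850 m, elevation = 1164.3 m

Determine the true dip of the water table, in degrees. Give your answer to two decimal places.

27.57°

Two edge vectors: SP-1→SP-2 = (380, -913, 0.1), SP-1→SP-3 = (1271, -563, 499.9).
Normal n = (SP-1→SP-2) × (SP-1→SP-3) = (-456352.4, -189834.9, 946483).
So ∂z/∂E = −n_x/n_z = 0.48216 and ∂z/∂N = −n_y/n_z = 0.20057.
Gradient magnitude |∇z| = √(a² + b²) = √(0.23247 + 0.04023) = 0.52221.
True dip = arctan(0.52221) = 27.57°, dipping toward WSW (azimuth ≈ 247°).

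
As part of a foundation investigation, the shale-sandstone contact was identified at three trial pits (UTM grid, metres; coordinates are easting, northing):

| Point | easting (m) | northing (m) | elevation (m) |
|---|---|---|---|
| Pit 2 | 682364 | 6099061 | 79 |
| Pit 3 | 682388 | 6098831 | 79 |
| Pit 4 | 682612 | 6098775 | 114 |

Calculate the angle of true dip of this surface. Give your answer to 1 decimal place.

9.2°

Two edge vectors: Pit 2→Pit 3 = (24, -230, 0), Pit 2→Pit 4 = (248, -286, 35).
Normal n = (Pit 2→Pit 3) × (Pit 2→Pit 4) = (-8050, -840, 50176).
So ∂z/∂easting = −n_x/n_z = 0.16044 and ∂z/∂northing = −n_y/n_z = 0.01674.
Gradient magnitude |∇z| = √(a² + b²) = √(0.02574 + 0.00028) = 0.16131.
True dip = arctan(0.16131) = 9.2°, dipping toward W (azimuth ≈ 264°).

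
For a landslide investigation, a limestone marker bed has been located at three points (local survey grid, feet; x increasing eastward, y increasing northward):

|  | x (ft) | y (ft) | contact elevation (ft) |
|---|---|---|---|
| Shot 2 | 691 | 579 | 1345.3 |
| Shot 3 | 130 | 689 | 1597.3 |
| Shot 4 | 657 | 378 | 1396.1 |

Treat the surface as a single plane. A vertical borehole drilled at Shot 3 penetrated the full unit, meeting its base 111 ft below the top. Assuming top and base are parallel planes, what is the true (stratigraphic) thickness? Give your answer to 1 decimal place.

Let the plane be z = a·x + b·y + c.
Shot 3−Shot 2: −561a + 110b = 252;  Shot 4−Shot 2: −34a − 201b = 50.8.
Solving gives a = −0.48274, b = −0.17108.
|∇z| = √(a²+b²) = 0.51216, so dip δ = arctan(0.51216) = 27.12°.
True thickness = vertical thickness × cos δ = 111 × cos 27.12° = 98.8 ft.

98.8 ft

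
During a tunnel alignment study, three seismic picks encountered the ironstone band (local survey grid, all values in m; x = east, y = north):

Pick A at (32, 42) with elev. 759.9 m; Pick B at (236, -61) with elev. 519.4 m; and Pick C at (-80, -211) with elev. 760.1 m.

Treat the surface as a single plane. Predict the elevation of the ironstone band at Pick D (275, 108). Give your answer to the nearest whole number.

554 m

Two edge vectors: Pick A→Pick B = (204, -103, -240.5), Pick A→Pick C = (-112, -253, 0.2).
Normal n = (Pick A→Pick B) × (Pick A→Pick C) = (-60867.1, 26895.2, -63148).
So ∂z/∂x = −n_x/n_z = −0.96388 and ∂z/∂y = −n_y/n_z = 0.42591.
Intercept c from Pick A: 759.9 + 30.84 − 17.89 = 772.86.
At (275, 108): z = −265.1 + 46.0 + 772.86 = 553.8 m.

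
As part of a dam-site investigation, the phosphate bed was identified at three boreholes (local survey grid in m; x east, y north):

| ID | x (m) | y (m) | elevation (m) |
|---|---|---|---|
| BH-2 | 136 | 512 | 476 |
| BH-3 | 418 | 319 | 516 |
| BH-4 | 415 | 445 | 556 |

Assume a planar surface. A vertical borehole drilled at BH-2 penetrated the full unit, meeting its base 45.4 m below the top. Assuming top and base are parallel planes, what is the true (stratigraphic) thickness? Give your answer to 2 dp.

40.78 m

Let the plane be z = a·x + b·y + c.
BH-3−BH-2: 282a − 193b = 40;  BH-4−BH-2: 279a − 67b = 80.
Solving gives a = 0.36506, b = 0.32615.
|∇z| = √(a²+b²) = 0.48954, so dip δ = arctan(0.48954) = 26.08°.
True thickness = vertical thickness × cos δ = 45.4 × cos 26.08° = 40.78 m.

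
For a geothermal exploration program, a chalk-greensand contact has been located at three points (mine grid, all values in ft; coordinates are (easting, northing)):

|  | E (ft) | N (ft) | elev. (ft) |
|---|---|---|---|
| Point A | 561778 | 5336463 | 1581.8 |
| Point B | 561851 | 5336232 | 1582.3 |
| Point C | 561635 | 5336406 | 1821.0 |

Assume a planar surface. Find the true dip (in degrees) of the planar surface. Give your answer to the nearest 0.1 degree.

Two edge vectors: Point A→Point B = (73, -231, 0.5), Point A→Point C = (-143, -57, 239.2).
Normal n = (Point A→Point B) × (Point A→Point C) = (-55226.7, -17533.1, -37194).
So ∂z/∂E = −n_x/n_z = −1.48483 and ∂z/∂N = −n_y/n_z = −0.47140.
Gradient magnitude |∇z| = √(a² + b²) = √(2.20471 + 0.22221) = 1.55786.
True dip = arctan(1.55786) = 57.3°, dipping toward ENE (azimuth ≈ 072°).

57.3°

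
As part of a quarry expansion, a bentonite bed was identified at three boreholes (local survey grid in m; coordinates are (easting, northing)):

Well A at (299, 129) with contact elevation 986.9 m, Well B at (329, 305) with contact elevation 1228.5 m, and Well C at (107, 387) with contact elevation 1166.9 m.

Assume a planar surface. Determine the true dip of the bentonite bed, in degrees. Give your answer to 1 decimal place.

Let the plane be z = a·E + b·N + c.
Well B−Well A: 30a + 176b = 241.6;  Well C−Well A: −192a + 258b = 180.
Solving gives a = 0.73805, b = 1.24692.
Gradient magnitude |∇z| = √(a² + b²) = √(0.54472 + 1.55482) = 1.44898.
True dip = arctan(1.44898) = 55.4°, dipping toward SSW (azimuth ≈ 211°).

55.4°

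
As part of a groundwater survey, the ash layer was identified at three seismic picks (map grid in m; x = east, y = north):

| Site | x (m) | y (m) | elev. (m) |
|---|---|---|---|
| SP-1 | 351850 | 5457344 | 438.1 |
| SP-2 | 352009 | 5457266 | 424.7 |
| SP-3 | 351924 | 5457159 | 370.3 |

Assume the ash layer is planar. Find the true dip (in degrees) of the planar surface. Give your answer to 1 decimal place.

Two edge vectors: SP-1→SP-2 = (159, -78, -13.4), SP-1→SP-3 = (74, -185, -67.8).
Normal n = (SP-1→SP-2) × (SP-1→SP-3) = (2809.4, 9788.6, -23643).
So ∂z/∂x = −n_x/n_z = 0.11883 and ∂z/∂y = −n_y/n_z = 0.41402.
Gradient magnitude |∇z| = √(a² + b²) = √(0.01412 + 0.17141) = 0.43073.
True dip = arctan(0.43073) = 23.3°, dipping toward SSW (azimuth ≈ 196°).

23.3°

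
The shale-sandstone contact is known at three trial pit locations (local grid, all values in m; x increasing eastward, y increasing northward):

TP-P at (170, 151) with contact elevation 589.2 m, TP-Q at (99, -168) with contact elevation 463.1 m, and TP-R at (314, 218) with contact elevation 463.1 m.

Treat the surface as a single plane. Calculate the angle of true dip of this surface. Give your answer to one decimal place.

Let the plane be z = a·x + b·y + c.
TP-Q−TP-P: −71a − 319b = −126.1;  TP-R−TP-P: 144a + 67b = −126.1.
Solving gives a = −1.18202, b = 0.65838.
Gradient magnitude |∇z| = √(a² + b²) = √(1.39718 + 0.43347) = 1.35301.
True dip = arctan(1.35301) = 53.5°, dipping toward ESE (azimuth ≈ 119°).

53.5°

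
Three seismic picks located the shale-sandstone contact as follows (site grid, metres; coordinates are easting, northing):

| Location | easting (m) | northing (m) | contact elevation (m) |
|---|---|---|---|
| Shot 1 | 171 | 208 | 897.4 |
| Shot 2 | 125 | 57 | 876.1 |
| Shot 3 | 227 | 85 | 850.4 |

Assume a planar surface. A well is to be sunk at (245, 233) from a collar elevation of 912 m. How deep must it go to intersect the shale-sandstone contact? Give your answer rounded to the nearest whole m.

Let the plane be z = a·easting + b·northing + c.
Shot 2−Shot 1: −46a − 151b = −21.3;  Shot 3−Shot 1: 56a − 123b = −47.
Solving gives a = −0.31721, b = 0.23769.
Then c = 897.4 − a·171 − b·208 = 902.20.
At (245, 233): z_contact = −77.7 + 55.4 + 902.20 = 879.9 m.
Depth below ground = 912 − 879.9 = 32 m.

32 m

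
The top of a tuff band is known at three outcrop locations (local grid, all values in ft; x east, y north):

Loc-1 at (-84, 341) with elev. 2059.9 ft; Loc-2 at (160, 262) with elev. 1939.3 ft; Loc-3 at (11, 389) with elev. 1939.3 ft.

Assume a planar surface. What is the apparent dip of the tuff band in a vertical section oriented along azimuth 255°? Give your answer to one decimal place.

45.3°

Two edge vectors: Loc-1→Loc-2 = (244, -79, -120.6), Loc-1→Loc-3 = (95, 48, -120.6).
Normal n = (Loc-1→Loc-2) × (Loc-1→Loc-3) = (15316.2, 17969.4, 19217).
So ∂z/∂x = −n_x/n_z = −0.79701 and ∂z/∂y = −n_y/n_z = −0.93508.
Unit vector along 255° is (sin 255°, cos 255°) = (-0.9659, -0.2588).
Slope in that direction = a·(-0.9659) + b·(-0.2588) = 1.01187.
Apparent dip = arctan|1.01187| = 45.3° (true dip is 50.9°, so apparent ≤ true as expected).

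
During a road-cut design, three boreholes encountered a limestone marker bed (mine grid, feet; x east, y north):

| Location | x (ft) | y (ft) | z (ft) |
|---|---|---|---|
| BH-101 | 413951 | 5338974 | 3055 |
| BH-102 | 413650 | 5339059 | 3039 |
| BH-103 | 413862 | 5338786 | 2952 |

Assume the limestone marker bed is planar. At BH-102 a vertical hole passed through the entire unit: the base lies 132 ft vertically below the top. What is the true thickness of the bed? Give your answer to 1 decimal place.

118.2 ft

Let the plane be z = a·x + b·y + c.
BH-102−BH-101: −301a + 85b = −16;  BH-103−BH-101: −89a − 188b = −103.
Solving gives a = 0.18336, b = 0.46107.
|∇z| = √(a²+b²) = 0.49619, so dip δ = arctan(0.49619) = 26.39°.
True thickness = vertical thickness × cos δ = 132 × cos 26.39° = 118.2 ft.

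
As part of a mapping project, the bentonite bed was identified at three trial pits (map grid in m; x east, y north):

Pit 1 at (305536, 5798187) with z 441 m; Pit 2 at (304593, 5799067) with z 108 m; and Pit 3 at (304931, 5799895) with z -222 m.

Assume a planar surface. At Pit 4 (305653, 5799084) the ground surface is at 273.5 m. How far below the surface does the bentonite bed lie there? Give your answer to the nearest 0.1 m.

Let the plane be z = a·x + b·y + c.
Pit 2−Pit 1: −943a + 880b = −333;  Pit 3−Pit 1: −605a + 1708b = −663.
Solving gives a = −0.013611019, b = −0.392994536.
Then c = 441 − a·305536 − b·5798187 = 2283255.46.
At (305653, 5799084): z_contact = −4160.25 − 2279008.32 + 2283255.46 = 86.89 m.
Depth below ground = 273.5 − 86.89 = 186.6 m.

186.6 m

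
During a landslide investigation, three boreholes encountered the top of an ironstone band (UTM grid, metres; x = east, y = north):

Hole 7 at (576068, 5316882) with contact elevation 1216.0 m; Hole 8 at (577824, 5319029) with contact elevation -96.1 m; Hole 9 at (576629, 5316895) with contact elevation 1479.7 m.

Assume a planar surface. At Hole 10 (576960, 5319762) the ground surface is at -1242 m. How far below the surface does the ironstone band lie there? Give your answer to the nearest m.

Let the plane be z = a·x + b·y + c.
Hole 8−Hole 7: 1756a + 2147b = −1312.1;  Hole 9−Hole 7: 561a + 13b = 263.7.
Solving gives a = 0.49356969, b = −1.01481527.
Then c = 1216 − a·576068 − b·5316882 = 5112539.33.
At (576960, 5319762): z_contact = 284770.0 − 5398575.7 + 5112539.33 = -1266.4 m.
Depth below ground = -1242 − (-1266.4) = 24 m.

24 m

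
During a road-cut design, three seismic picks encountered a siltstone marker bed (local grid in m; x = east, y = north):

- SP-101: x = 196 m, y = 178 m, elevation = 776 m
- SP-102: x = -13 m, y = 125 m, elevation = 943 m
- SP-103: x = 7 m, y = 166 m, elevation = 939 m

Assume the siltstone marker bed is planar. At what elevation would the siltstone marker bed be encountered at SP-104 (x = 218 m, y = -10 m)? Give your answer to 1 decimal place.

693.9 m

Let the plane be z = a·x + b·y + c.
SP-102−SP-101: −209a − 53b = 167;  SP-103−SP-101: −189a − 12b = 163.
Solving gives a = −0.88361, b = 0.33347.
Then c = 776 − a·196 − b·178 = 889.83.
At (218, -10): z = −192.6 − 3.3 + 889.83 = 693.9 m.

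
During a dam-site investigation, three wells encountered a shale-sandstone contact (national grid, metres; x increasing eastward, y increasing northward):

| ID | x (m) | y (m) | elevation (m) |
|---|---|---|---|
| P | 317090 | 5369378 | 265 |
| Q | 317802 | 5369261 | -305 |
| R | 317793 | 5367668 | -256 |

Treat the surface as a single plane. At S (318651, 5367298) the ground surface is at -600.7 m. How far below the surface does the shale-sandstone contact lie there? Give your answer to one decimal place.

336.2 m

Let the plane be z = a·x + b·y + c.
Q−P: 712a − 117b = −570;  R−P: 703a − 1710b = −521.
Solving gives a = −0.804869154, b = −0.026212290.
Then c = 265 − a·317090 − b·5369378 = 396224.65.
At (318651, 5367298): z_contact = −256472.36 − 140689.17 + 396224.65 = -936.88 m.
Depth below ground = -600.7 − (-936.88) = 336.2 m.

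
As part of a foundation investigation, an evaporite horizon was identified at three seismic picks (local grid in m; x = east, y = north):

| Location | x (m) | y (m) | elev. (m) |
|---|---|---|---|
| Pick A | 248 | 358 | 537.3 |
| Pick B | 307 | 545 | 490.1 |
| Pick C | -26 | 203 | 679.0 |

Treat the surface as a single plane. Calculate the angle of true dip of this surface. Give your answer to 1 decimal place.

25.1°

Two edge vectors: Pick A→Pick B = (59, 187, -47.2), Pick A→Pick C = (-274, -155, 141.7).
Normal n = (Pick A→Pick B) × (Pick A→Pick C) = (19181.9, 4572.5, 42093).
So ∂z/∂x = −n_x/n_z = −0.45570 and ∂z/∂y = −n_y/n_z = −0.10863.
Gradient magnitude |∇z| = √(a² + b²) = √(0.20767 + 0.01180) = 0.46847.
True dip = arctan(0.46847) = 25.1°, dipping toward ENE (azimuth ≈ 077°).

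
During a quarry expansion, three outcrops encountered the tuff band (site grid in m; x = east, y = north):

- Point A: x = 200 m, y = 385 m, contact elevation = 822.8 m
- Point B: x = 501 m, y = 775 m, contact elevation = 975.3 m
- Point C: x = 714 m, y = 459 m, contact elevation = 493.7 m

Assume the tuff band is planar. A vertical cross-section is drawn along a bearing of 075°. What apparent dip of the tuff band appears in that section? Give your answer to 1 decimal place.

Two edge vectors: Point A→Point B = (301, 390, 152.5), Point A→Point C = (514, 74, -329.1).
Normal n = (Point A→Point B) × (Point A→Point C) = (-139634, 177444.1, -178186).
So ∂z/∂x = −n_x/n_z = −0.78364 and ∂z/∂y = −n_y/n_z = 0.99584.
Unit vector along 075° is (sin 75°, cos 75°) = (0.9659, 0.2588).
Slope in that direction = a·(0.9659) + b·(0.2588) = −0.49920.
Apparent dip = arctan|0.49920| = 26.5° (true dip is 51.7°, so apparent ≤ true as expected).

26.5°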